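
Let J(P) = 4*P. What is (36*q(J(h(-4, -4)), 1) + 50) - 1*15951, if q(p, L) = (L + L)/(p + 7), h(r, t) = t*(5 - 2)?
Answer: -652013/41 ≈ -15903.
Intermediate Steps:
h(r, t) = 3*t (h(r, t) = t*3 = 3*t)
q(p, L) = 2*L/(7 + p) (q(p, L) = (2*L)/(7 + p) = 2*L/(7 + p))
(36*q(J(h(-4, -4)), 1) + 50) - 1*15951 = (36*(2*1/(7 + 4*(3*(-4)))) + 50) - 1*15951 = (36*(2*1/(7 + 4*(-12))) + 50) - 15951 = (36*(2*1/(7 - 48)) + 50) - 15951 = (36*(2*1/(-41)) + 50) - 15951 = (36*(2*1*(-1/41)) + 50) - 15951 = (36*(-2/41) + 50) - 15951 = (-72/41 + 50) - 15951 = 1978/41 - 15951 = -652013/41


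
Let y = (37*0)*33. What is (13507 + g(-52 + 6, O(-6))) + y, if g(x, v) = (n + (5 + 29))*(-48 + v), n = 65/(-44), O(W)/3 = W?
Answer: 22721/2 ≈ 11361.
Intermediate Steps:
O(W) = 3*W
n = -65/44 (n = 65*(-1/44) = -65/44 ≈ -1.4773)
y = 0 (y = 0*33 = 0)
g(x, v) = -17172/11 + 1431*v/44 (g(x, v) = (-65/44 + (5 + 29))*(-48 + v) = (-65/44 + 34)*(-48 + v) = 1431*(-48 + v)/44 = -17172/11 + 1431*v/44)
(13507 + g(-52 + 6, O(-6))) + y = (13507 + (-17172/11 + 1431*(3*(-6))/44)) + 0 = (13507 + (-17172/11 + (1431/44)*(-18))) + 0 = (13507 + (-17172/11 - 12879/22)) + 0 = (13507 - 4293/2) + 0 = 22721/2 + 0 = 22721/2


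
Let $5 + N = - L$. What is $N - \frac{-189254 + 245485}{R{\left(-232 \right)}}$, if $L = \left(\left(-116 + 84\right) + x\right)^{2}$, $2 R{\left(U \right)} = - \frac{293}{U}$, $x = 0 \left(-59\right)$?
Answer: $- \frac{26392681}{293} \approx -90077.0$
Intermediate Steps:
$x = 0$
$R{\left(U \right)} = - \frac{293}{2 U}$ ($R{\left(U \right)} = \frac{\left(-293\right) \frac{1}{U}}{2} = - \frac{293}{2 U}$)
$L = 1024$ ($L = \left(\left(-116 + 84\right) + 0\right)^{2} = \left(-32 + 0\right)^{2} = \left(-32\right)^{2} = 1024$)
$N = -1029$ ($N = -5 - 1024 = -1029$)
$N - \frac{-189254 + 245485}{R{\left(-232 \right)}} = -1029 - \frac{-189254 + 245485}{\left(- \frac{293}{2}\right) \frac{1}{-232}} = -1029 - \frac{56231}{\left(- \frac{293}{2}\right) \left(- \frac{1}{232}\right)} = -1029 - \frac{56231}{\frac{293}{464}} = -1029 - 56231 \cdot \frac{464}{293} = -1029 - \frac{26091184}{293} = - \frac{26392681}{293}$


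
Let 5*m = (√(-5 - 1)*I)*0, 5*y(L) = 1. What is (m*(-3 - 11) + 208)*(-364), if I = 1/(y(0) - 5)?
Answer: -75712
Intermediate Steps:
y(L) = ⅕ (y(L) = (⅕)*1 = ⅕)
I = -5/24 (I = 1/(⅕ - 5) = 1/(-24/5) = -5/24 ≈ -0.20833)
m = 0 (m = ((√(-5 - 1)*(-5/24))*0)/5 = ((√(-6)*(-5/24))*0)/5 = (((I*√6)*(-5/24))*0)/5 = (-5*I*√6/24*0)/5 = (⅕)*0 = 0)
(m*(-3 - 11) + 208)*(-364) = (0*(-3 - 11) + 208)*(-364) = (0*(-14) + 208)*(-364) = (0 + 208)*(-364) = 208*(-364) = -75712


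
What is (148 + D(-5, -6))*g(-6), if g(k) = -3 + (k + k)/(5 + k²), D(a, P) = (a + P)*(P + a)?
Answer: -36315/41 ≈ -885.73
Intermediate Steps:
D(a, P) = (P + a)² (D(a, P) = (P + a)*(P + a) = (P + a)²)
g(k) = -3 + 2*k/(5 + k²) (g(k) = -3 + (2*k)/(5 + k²) = -3 + 2*k/(5 + k²))
(148 + D(-5, -6))*g(-6) = (148 + (-6 - 5)²)*((-15 - 3*(-6)² + 2*(-6))/(5 + (-6)²)) = (148 + (-11)²)*((-15 - 3*36 - 12)/(5 + 36)) = (148 + 121)*((-15 - 108 - 12)/41) = 269*((1/41)*(-135)) = 269*(-135/41) = -36315/41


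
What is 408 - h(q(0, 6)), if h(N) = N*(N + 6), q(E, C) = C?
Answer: 336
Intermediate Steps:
h(N) = N*(6 + N)
408 - h(q(0, 6)) = 408 - 6*(6 + 6) = 408 - 6*12 = 408 - 1*72 = 408 - 72 = 336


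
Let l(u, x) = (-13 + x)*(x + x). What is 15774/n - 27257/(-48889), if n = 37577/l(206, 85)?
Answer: 9440207288929/1837101953 ≈ 5138.6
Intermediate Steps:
l(u, x) = 2*x*(-13 + x) (l(u, x) = (-13 + x)*(2*x) = 2*x*(-13 + x))
n = 37577/12240 (n = 37577/((2*85*(-13 + 85))) = 37577/((2*85*72)) = 37577/12240 ≈ 3.0700)
15774/n - 27257/(-48889) = 15774/(37577/12240) - 27257/(-48889) = 15774*(12240/37577) - 27257*(-1/48889) = 193073760/37577 + 27257/48889 = 9440207288929/1837101953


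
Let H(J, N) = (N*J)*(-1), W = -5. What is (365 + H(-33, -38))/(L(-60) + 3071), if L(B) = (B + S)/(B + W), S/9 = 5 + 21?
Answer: -57785/199441 ≈ -0.28973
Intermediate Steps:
S = 234 (S = 9*(5 + 21) = 9*26 = 234)
L(B) = (234 + B)/(-5 + B) (L(B) = (B + 234)/(B - 5) = (234 + B)/(-5 + B))
H(J, N) = -J*N (H(J, N) = (J*N)*(-1) = -J*N)
(365 + H(-33, -38))/(L(-60) + 3071) = (365 - 1*(-33)*(-38))/((234 - 60)/(-5 - 60) + 3071) = (365 - 1254)/(174/(-65) + 3071) = -889/(-1/65*174 + 3071) = -889/(-174/65 + 3071) = -889/199441/65 = -889*65/199441 = -57785/199441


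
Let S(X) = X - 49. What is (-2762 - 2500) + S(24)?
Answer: -5287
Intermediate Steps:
S(X) = -49 + X
(-2762 - 2500) + S(24) = (-2762 - 2500) + (-49 + 24) = -5262 - 25 = -5287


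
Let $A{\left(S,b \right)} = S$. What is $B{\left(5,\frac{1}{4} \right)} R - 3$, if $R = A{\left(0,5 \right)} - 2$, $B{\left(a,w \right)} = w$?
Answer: $- \frac{7}{2} \approx -3.5$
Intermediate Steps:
$R = -2$ ($R = 0 - 2 = -2$)
$B{\left(5,\frac{1}{4} \right)} R - 3 = \frac{1}{4} \left(-2\right) - 3 = - \frac{1}{2} - 3 = - \frac{7}{2}$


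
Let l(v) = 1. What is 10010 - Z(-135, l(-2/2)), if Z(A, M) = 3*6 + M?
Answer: 9991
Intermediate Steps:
Z(A, M) = 18 + M
10010 - Z(-135, l(-2/2)) = 10010 - (18 + 1) = 10010 - 1*19 = 10010 - 19 = 9991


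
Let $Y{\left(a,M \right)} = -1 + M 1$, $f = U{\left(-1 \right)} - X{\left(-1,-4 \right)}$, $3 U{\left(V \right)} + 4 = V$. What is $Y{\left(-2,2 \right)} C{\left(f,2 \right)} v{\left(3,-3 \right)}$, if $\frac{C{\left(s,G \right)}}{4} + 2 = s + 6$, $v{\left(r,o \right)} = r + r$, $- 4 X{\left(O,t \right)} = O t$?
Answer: $80$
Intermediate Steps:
$U{\left(V \right)} = - \frac{4}{3} + \frac{V}{3}$
$X{\left(O,t \right)} = - \frac{O t}{4}$
$v{\left(r,o \right)} = 2 r$
$f = - \frac{2}{3}$ ($f = \left(- \frac{4}{3} + \frac{1}{3} \left(-1\right)\right) - \left(- \frac{1}{4}\right) \left(-1\right) \left(-4\right) = \left(- \frac{4}{3} - \frac{1}{3}\right) - -1 = - \frac{5}{3} + 1 = - \frac{2}{3} \approx -0.66667$)
$Y{\left(a,M \right)} = -1 + M$
$C{\left(s,G \right)} = 16 + 4 s$ ($C{\left(s,G \right)} = -8 + 4 \left(s + 6\right) = -8 + 4 \left(6 + s\right) = -8 + \left(24 + 4 s\right) = 16 + 4 s$)
$Y{\left(-2,2 \right)} C{\left(f,2 \right)} v{\left(3,-3 \right)} = \left(-1 + 2\right) \left(16 + 4 \left(- \frac{2}{3}\right)\right) 2 \cdot 3 = 1 \left(16 - \frac{8}{3}\right) 6 = 1 \cdot \frac{40}{3} \cdot 6 = \frac{40}{3} \cdot 6 = 80$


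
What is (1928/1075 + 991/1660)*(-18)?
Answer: -7678449/178450 ≈ -43.029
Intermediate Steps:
(1928/1075 + 991/1660)*(-18) = (853161/356900)*(-18) = -7678449/178450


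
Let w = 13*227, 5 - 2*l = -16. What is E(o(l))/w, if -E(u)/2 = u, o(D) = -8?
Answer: 16/2951 ≈ 0.0054219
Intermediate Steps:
l = 21/2 (l = 5/2 - ½*(-16) = 5/2 + 8 = 21/2 ≈ 10.500)
E(u) = -2*u
w = 2951
E(o(l))/w = -2*(-8)/2951 = 16*(1/2951) = 16/2951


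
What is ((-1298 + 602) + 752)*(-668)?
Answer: -37408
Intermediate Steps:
((-1298 + 602) + 752)*(-668) = (-696 + 752)*(-668) = 56*(-668) = -37408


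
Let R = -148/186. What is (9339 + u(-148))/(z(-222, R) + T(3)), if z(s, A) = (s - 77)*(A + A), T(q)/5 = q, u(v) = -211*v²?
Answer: -61279095/6521 ≈ -9397.2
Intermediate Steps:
T(q) = 5*q
R = -74/93 (R = -148*1/186 = -74/93 ≈ -0.79570)
z(s, A) = 2*A*(-77 + s) (z(s, A) = (-77 + s)*(2*A) = 2*A*(-77 + s))
(9339 + u(-148))/(z(-222, R) + T(3)) = (9339 - 211*(-148)²)/(2*(-74/93)*(-77 - 222) + 5*3) = (9339 - 211*21904)/(2*(-74/93)*(-299) + 15) = (9339 - 4621744)/(44252/93 + 15) = -4612405/45647/93 = -4612405*93/45647 = -61279095/6521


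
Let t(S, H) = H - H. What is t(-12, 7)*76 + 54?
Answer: 54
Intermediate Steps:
t(S, H) = 0
t(-12, 7)*76 + 54 = 0*76 + 54 = 0 + 54 = 54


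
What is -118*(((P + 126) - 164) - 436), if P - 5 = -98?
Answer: 66906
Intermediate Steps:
P = -93 (P = 5 - 98 = -93)
-118*(((P + 126) - 164) - 436) = -118*(((-93 + 126) - 164) - 436) = -118*((33 - 164) - 436) = -118*(-131 - 436) = -118*(-567) = 66906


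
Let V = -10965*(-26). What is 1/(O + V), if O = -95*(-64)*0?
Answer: 1/285090 ≈ 3.5077e-6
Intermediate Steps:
O = 0 (O = 6080*0 = 0)
V = 285090 (V = -1*(-285090) = 285090)
1/(O + V) = 1/(0 + 285090) = 1/285090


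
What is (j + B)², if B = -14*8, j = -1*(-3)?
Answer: 11881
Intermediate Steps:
j = 3
B = -112
(j + B)² = (3 - 112)² = (-109)² = 11881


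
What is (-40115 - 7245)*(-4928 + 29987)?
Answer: -1186794240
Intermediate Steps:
(-40115 - 7245)*(-4928 + 29987) = -47360*25059 = -1186794240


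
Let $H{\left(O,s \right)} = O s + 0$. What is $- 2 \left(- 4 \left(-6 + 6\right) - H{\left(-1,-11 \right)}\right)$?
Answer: $22$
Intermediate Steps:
$H{\left(O,s \right)} = O s$
$- 2 \left(- 4 \left(-6 + 6\right) - H{\left(-1,-11 \right)}\right) = - 2 \left(- 4 \left(-6 + 6\right) - \left(-1\right) \left(-11\right)\right) = - 2 \left(\left(-4\right) 0 - 11\right) = - 2 \left(0 - 11\right) = \left(-2\right) \left(-11\right) = 22$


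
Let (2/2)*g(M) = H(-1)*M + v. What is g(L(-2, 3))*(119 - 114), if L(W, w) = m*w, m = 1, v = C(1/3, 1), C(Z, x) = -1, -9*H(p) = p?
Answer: -10/3 ≈ -3.3333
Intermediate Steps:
H(p) = -p/9
v = -1
L(W, w) = w (L(W, w) = 1*w = w)
g(M) = -1 + M/9 (g(M) = (-1/9*(-1))*M - 1 = M/9 - 1 = -1 + M/9)
g(L(-2, 3))*(119 - 114) = (-1 + (1/9)*3)*(119 - 114) = (-1 + 1/3)*5 = -2/3*5 = -10/3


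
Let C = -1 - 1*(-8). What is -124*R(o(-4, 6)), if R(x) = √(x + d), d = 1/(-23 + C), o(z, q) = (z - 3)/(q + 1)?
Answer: -31*I*√17 ≈ -127.82*I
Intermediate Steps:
C = 7 (C = -1 + 8 = 7)
o(z, q) = (-3 + z)/(1 + q)
d = -1/16 (d = 1/(-23 + 7) = 1/(-16) = -1/16 ≈ -0.062500)
R(x) = √(-1/16 + x) (R(x) = √(x - 1/16) = √(-1/16 + x))
-124*R(o(-4, 6)) = -31*√(-1 + 16*((-3 - 4)/(1 + 6))) = -31*√(-1 + 16*(-7/7)) = -31*√(-1 + 16*((⅐)*(-7))) = -31*√(-1 + 16*(-1)) = -31*√(-1 - 16) = -31*√(-17) = -31*I*√17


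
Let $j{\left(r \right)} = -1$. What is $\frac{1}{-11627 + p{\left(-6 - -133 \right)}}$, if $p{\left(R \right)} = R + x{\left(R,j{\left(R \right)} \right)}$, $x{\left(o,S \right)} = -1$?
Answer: $- \frac{1}{11501} \approx -8.6949 \cdot 10^{-5}$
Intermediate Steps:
$p{\left(R \right)} = -1 + R$ ($p{\left(R \right)} = R - 1 = -1 + R$)
$\frac{1}{-11627 + p{\left(-6 - -133 \right)}} = \frac{1}{-11627 - -126} = \frac{1}{-11627 + \left(-1 + \left(-6 + 133\right)\right)} = \frac{1}{-11627 + \left(-1 + 127\right)} = \frac{1}{-11627 + 126} = \frac{1}{-11501} = - \frac{1}{11501}$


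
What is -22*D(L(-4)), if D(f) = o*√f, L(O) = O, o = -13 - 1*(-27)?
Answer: -616*I ≈ -616.0*I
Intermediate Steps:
o = 14 (o = -13 + 27 = 14)
D(f) = 14*√f
-22*D(L(-4)) = -308*√(-4) = -308*2*I = -616*I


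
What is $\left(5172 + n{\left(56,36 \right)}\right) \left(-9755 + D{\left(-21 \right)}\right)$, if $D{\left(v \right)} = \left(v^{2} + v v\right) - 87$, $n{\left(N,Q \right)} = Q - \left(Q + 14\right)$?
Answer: $-46215680$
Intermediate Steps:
$n{\left(N,Q \right)} = -14$ ($n{\left(N,Q \right)} = Q - \left(14 + Q\right) = -14$)
$D{\left(v \right)} = -87 + 2 v^{2}$ ($D{\left(v \right)} = \left(v^{2} + v^{2}\right) - 87 = 2 v^{2} - 87 = -87 + 2 v^{2}$)
$\left(5172 + n{\left(56,36 \right)}\right) \left(-9755 + D{\left(-21 \right)}\right) = \left(5172 - 14\right) \left(-9755 - \left(87 - 2 \left(-21\right)^{2}\right)\right) = 5158 \left(-9755 + \left(-87 + 2 \cdot 441\right)\right) = 5158 \left(-9755 + \left(-87 + 882\right)\right) = 5158 \left(-9755 + 795\right) = 5158 \left(-8960\right) = -46215680$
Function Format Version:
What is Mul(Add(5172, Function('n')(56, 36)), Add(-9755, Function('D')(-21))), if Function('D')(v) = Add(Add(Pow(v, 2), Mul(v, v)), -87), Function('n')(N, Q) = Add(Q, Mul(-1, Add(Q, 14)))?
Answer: -46215680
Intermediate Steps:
Function('n')(N, Q) = -14 (Function('n')(N, Q) = Add(Q, Mul(-1, Add(14, Q))) = Add(Q, Add(-14, Mul(-1, Q))) = -14)
Function('D')(v) = Add(-87, Mul(2, Pow(v, 2))) (Function('D')(v) = Add(Add(Pow(v, 2), Pow(v, 2)), -87) = Add(Mul(2, Pow(v, 2)), -87) = Add(-87, Mul(2, Pow(v, 2))))
Mul(Add(5172, Function('n')(56, 36)), Add(-9755, Function('D')(-21))) = Mul(Add(5172, -14), Add(-9755, Add(-87, Mul(2, Pow(-21, 2))))) = Mul(5158, Add(-9755, Add(-87, Mul(2, 441)))) = Mul(5158, Add(-9755, Add(-87, 882))) = Mul(5158, Add(-9755, 795)) = Mul(5158, -8960) = -46215680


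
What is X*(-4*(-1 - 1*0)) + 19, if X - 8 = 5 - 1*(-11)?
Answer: 115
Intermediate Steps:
X = 24 (X = 8 + (5 - 1*(-11)) = 8 + (5 + 11) = 8 + 16 = 24)
X*(-4*(-1 - 1*0)) + 19 = 24*(-4*(-1 - 1*0)) + 19 = 24*(-4*(-1 + 0)) + 19 = 24*(-4*(-1)) + 19 = 24*4 + 19 = 96 + 19 = 115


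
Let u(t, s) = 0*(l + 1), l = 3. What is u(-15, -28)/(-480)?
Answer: 0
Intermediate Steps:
u(t, s) = 0 (u(t, s) = 0*(3 + 1) = 0*4 = 0)
u(-15, -28)/(-480) = 0/(-480) = 0*(-1/480) = 0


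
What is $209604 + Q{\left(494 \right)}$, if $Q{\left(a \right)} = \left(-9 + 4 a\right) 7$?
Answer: $223373$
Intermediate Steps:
$Q{\left(a \right)} = -63 + 28 a$
$209604 + Q{\left(494 \right)} = 209604 + \left(-63 + 28 \cdot 494\right) = 209604 + \left(-63 + 13832\right) = 209604 + 13769 = 223373$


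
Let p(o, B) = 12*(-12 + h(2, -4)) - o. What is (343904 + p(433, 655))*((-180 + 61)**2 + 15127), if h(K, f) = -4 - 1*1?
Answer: 10053603896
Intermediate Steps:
h(K, f) = -5 (h(K, f) = -4 - 1 = -5)
p(o, B) = -204 - o (p(o, B) = 12*(-12 - 5) - o = 12*(-17) - o = -204 - o)
(343904 + p(433, 655))*((-180 + 61)**2 + 15127) = (343904 + (-204 - 1*433))*((-180 + 61)**2 + 15127) = (343904 + (-204 - 433))*((-119)**2 + 15127) = (343904 - 637)*(14161 + 15127) = 343267*29288 = 10053603896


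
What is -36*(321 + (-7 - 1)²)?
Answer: -13860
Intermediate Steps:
-36*(321 + (-7 - 1)²) = -36*(321 + (-8)²) = -36*(321 + 64) = -36*385 = -13860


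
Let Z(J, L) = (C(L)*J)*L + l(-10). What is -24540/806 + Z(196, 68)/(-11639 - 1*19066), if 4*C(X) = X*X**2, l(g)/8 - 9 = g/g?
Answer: -140864938154/4124705 ≈ -34152.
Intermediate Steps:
l(g) = 80 (l(g) = 72 + 8*(g/g) = 72 + 8*1 = 72 + 8 = 80)
C(X) = X**3/4 (C(X) = (X*X**2)/4 = X**3/4)
Z(J, L) = 80 + J*L**4/4 (Z(J, L) = ((L**3/4)*J)*L + 80 = (J*L**3/4)*L + 80 = J*L**4/4 + 80 = 80 + J*L**4/4)
-24540/806 + Z(196, 68)/(-11639 - 1*19066) = -24540/806 + (80 + (1/4)*196*68**4)/(-11639 - 1*19066) = -24540*1/806 + (80 + (1/4)*196*21381376)/(-11639 - 19066) = -12270/403 + (80 + 1047687424)/(-30705) = -12270/403 + 1047687504*(-1/30705) = -12270/403 - 349229168/10235 = -140864938154/4124705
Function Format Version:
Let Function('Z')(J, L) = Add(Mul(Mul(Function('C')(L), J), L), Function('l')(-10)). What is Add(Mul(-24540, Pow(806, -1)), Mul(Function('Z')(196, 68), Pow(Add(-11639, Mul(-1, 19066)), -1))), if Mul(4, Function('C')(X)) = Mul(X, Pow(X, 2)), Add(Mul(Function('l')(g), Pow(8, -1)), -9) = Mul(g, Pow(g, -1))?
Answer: Rational(-140864938154, 4124705) ≈ -34152.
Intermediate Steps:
Function('l')(g) = 80 (Function('l')(g) = Add(72, Mul(8, Mul(g, Pow(g, -1)))) = Add(72, Mul(8, 1)) = Add(72, 8) = 80)
Function('C')(X) = Mul(Rational(1, 4), Pow(X, 3)) (Function('C')(X) = Mul(Rational(1, 4), Mul(X, Pow(X, 2))) = Mul(Rational(1, 4), Pow(X, 3)))
Function('Z')(J, L) = Add(80, Mul(Rational(1, 4), J, Pow(L, 4))) (Function('Z')(J, L) = Add(Mul(Mul(Mul(Rational(1, 4), Pow(L, 3)), J), L), 80) = Add(Mul(Mul(Rational(1, 4), J, Pow(L, 3)), L), 80) = Add(Mul(Rational(1, 4), J, Pow(L, 4)), 80) = Add(80, Mul(Rational(1, 4), J, Pow(L, 4))))
Add(Mul(-24540, Pow(806, -1)), Mul(Function('Z')(196, 68), Pow(Add(-11639, Mul(-1, 19066)), -1))) = Add(Mul(-24540, Pow(806, -1)), Mul(Add(80, Mul(Rational(1, 4), 196, Pow(68, 4))), Pow(Add(-11639, Mul(-1, 19066)), -1))) = Add(Mul(-24540, Rational(1, 806)), Mul(Add(80, Mul(Rational(1, 4), 196, 21381376)), Pow(Add(-11639, -19066), -1))) = Add(Rational(-12270, 403), Mul(Add(80, 1047687424), Pow(-30705, -1))) = Add(Rational(-12270, 403), Mul(1047687504, Rational(-1, 30705))) = Add(Rational(-12270, 403), Rational(-349229168, 10235)) = Rational(-140864938154, 4124705)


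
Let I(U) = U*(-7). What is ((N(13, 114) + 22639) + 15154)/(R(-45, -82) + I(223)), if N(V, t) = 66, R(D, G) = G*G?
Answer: 37859/5163 ≈ 7.3327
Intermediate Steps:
R(D, G) = G**2
I(U) = -7*U
((N(13, 114) + 22639) + 15154)/(R(-45, -82) + I(223)) = ((66 + 22639) + 15154)/((-82)**2 - 7*223) = (22705 + 15154)/(6724 - 1561) = 37859/5163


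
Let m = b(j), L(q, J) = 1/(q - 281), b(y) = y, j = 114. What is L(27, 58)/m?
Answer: -1/28956 ≈ -3.4535e-5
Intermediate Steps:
L(q, J) = 1/(-281 + q)
m = 114
L(27, 58)/m = 1/((-281 + 27)*114) = (1/114)/(-254) = -1/254*1/114 = -1/28956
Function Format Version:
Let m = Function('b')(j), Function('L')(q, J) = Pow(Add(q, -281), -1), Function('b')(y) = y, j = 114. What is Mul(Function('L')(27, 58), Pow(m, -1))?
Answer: Rational(-1, 28956) ≈ -3.4535e-5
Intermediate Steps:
Function('L')(q, J) = Pow(Add(-281, q), -1)
m = 114
Mul(Function('L')(27, 58), Pow(m, -1)) = Mul(Pow(Add(-281, 27), -1), Pow(114, -1)) = Mul(Pow(-254, -1), Rational(1, 114)) = Mul(Rational(-1, 254), Rational(1, 114)) = Rational(-1, 28956)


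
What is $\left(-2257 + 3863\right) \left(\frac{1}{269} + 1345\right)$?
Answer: $\frac{581060436}{269} \approx 2.1601 \cdot 10^{6}$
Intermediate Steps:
$\left(-2257 + 3863\right) \left(\frac{1}{269} + 1345\right) = 1606 \left(\frac{1}{269} + 1345\right) = 1606 \cdot \frac{361806}{269} = \frac{581060436}{269}$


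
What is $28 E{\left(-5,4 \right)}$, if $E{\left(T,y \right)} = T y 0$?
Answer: $0$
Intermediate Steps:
$E{\left(T,y \right)} = 0$
$28 E{\left(-5,4 \right)} = 28 \cdot 0 = 0$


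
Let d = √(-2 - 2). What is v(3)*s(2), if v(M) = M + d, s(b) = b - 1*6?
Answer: -12 - 8*I ≈ -12.0 - 8.0*I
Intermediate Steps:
s(b) = -6 + b (s(b) = b - 6 = -6 + b)
d = 2*I (d = √(-4) = 2*I ≈ 2.0*I)
v(M) = M + 2*I
v(3)*s(2) = (3 + 2*I)*(-6 + 2) = (3 + 2*I)*(-4) = -12 - 8*I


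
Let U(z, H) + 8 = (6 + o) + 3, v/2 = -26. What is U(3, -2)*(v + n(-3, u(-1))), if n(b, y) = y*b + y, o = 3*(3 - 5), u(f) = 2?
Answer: 280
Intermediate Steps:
v = -52 (v = 2*(-26) = -52)
o = -6 (o = 3*(-2) = -6)
n(b, y) = y + b*y (n(b, y) = b*y + y = y + b*y)
U(z, H) = -5 (U(z, H) = -8 + ((6 - 6) + 3) = -8 + (0 + 3) = -8 + 3 = -5)
U(3, -2)*(v + n(-3, u(-1))) = -5*(-52 + 2*(1 - 3)) = -5*(-52 + 2*(-2)) = -5*(-52 - 4) = -5*(-56) = 280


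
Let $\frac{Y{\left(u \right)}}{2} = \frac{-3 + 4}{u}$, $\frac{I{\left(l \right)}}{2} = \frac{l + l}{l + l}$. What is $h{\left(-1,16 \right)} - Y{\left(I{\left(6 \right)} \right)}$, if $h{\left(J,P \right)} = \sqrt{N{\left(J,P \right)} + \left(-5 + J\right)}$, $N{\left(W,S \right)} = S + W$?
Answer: $2$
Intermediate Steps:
$I{\left(l \right)} = 2$ ($I{\left(l \right)} = 2 \frac{l + l}{l + l} = 2 \frac{2 l}{2 l} = 2 \cdot 2 l \frac{1}{2 l} = 2 \cdot 1 = 2$)
$Y{\left(u \right)} = \frac{2}{u}$ ($Y{\left(u \right)} = 2 \frac{-3 + 4}{u} = 2 \cdot 1 \frac{1}{u} = \frac{2}{u}$)
$h{\left(J,P \right)} = \sqrt{-5 + P + 2 J}$ ($h{\left(J,P \right)} = \sqrt{\left(P + J\right) + \left(-5 + J\right)} = \sqrt{\left(J + P\right) + \left(-5 + J\right)} = \sqrt{-5 + P + 2 J}$)
$h{\left(-1,16 \right)} - Y{\left(I{\left(6 \right)} \right)} = \sqrt{-5 + 16 + 2 \left(-1\right)} - \frac{2}{2} = \sqrt{-5 + 16 - 2} - 2 \cdot \frac{1}{2} = \sqrt{9} - 1 = 3 - 1 = 2$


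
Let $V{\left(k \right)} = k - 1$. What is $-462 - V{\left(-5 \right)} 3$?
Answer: $-444$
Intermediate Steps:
$V{\left(k \right)} = -1 + k$
$-462 - V{\left(-5 \right)} 3 = -462 - \left(-1 - 5\right) 3 = -462 - \left(-6\right) 3 = -462 - -18 = -462 + 18 = -444$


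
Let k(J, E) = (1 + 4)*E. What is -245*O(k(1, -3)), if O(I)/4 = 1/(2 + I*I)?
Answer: -980/227 ≈ -4.3172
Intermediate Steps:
k(J, E) = 5*E
O(I) = 4/(2 + I²) (O(I) = 4/(2 + I*I) = 4/(2 + I²))
-245*O(k(1, -3)) = -980/(2 + (5*(-3))²) = -980/(2 + (-15)²) = -980/(2 + 225) = -980/227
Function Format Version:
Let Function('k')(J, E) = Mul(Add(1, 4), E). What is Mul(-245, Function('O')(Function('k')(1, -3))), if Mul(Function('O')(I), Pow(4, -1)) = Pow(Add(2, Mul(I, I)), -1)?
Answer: Rational(-980, 227) ≈ -4.3172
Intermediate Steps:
Function('k')(J, E) = Mul(5, E)
Function('O')(I) = Mul(4, Pow(Add(2, Pow(I, 2)), -1)) (Function('O')(I) = Mul(4, Pow(Add(2, Mul(I, I)), -1)) = Mul(4, Pow(Add(2, Pow(I, 2)), -1)))
Mul(-245, Function('O')(Function('k')(1, -3))) = Mul(-245, Mul(4, Pow(Add(2, Pow(Mul(5, -3), 2)), -1))) = Mul(-245, Mul(4, Pow(Add(2, Pow(-15, 2)), -1))) = Mul(-245, Mul(4, Pow(Add(2, 225), -1))) = Mul(-245, Mul(4, Pow(227, -1))) = Mul(-245, Mul(4, Rational(1, 227))) = Mul(-245, Rational(4, 227)) = Rational(-980, 227)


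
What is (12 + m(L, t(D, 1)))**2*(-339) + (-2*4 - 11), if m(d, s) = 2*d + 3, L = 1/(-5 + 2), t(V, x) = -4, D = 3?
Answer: -208994/3 ≈ -69665.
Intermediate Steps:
L = -1/3 (L = 1/(-3) = -1/3 ≈ -0.33333)
m(d, s) = 3 + 2*d
(12 + m(L, t(D, 1)))**2*(-339) + (-2*4 - 11) = (12 + (3 + 2*(-1/3)))**2*(-339) + (-2*4 - 11) = (12 + (3 - 2/3))**2*(-339) + (-8 - 11) = (12 + 7/3)**2*(-339) - 19 = (43/3)**2*(-339) - 19 = (1849/9)*(-339) - 19 = -208937/3 - 19 = -208994/3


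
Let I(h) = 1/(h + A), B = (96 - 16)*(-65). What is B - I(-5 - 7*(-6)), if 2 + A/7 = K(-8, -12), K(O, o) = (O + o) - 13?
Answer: -1081599/208 ≈ -5200.0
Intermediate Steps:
K(O, o) = -13 + O + o
A = -245 (A = -14 + 7*(-13 - 8 - 12) = -14 + 7*(-33) = -14 - 231 = -245)
B = -5200 (B = 80*(-65) = -5200)
I(h) = 1/(-245 + h) (I(h) = 1/(h - 245) = 1/(-245 + h))
B - I(-5 - 7*(-6)) = -5200 - 1/(-245 + (-5 - 7*(-6))) = -5200 - 1/(-245 + (-5 + 42)) = -5200 - 1/(-245 + 37) = -5200 - 1/(-208) = -5200 - 1*(-1/208) = -5200 + 1/208 = -1081599/208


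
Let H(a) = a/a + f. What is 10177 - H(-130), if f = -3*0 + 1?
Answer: 10175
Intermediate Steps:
f = 1 (f = 0 + 1 = 1)
H(a) = 2 (H(a) = a/a + 1 = 1 + 1 = 2)
10177 - H(-130) = 10177 - 1*2 = 10177 - 2 = 10175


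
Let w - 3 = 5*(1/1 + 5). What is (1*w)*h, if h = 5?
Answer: 165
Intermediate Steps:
w = 33 (w = 3 + 5*(1/1 + 5) = 3 + 5*(1 + 5) = 3 + 5*6 = 3 + 30 = 33)
(1*w)*h = (1*33)*5 = 33*5 = 165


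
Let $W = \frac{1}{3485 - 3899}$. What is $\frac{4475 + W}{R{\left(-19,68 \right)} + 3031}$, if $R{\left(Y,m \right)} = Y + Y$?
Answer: $\frac{1852649}{1239102} \approx 1.4952$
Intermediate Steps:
$R{\left(Y,m \right)} = 2 Y$
$W = - \frac{1}{414}$ ($W = \frac{1}{-414} = - \frac{1}{414} \approx -0.0024155$)
$\frac{4475 + W}{R{\left(-19,68 \right)} + 3031} = \frac{4475 - \frac{1}{414}}{2 \left(-19\right) + 3031} = \frac{1852649}{414 \left(-38 + 3031\right)} = \frac{1852649}{414 \cdot 2993} = \frac{1852649}{414} \cdot \frac{1}{2993} = \frac{1852649}{1239102}$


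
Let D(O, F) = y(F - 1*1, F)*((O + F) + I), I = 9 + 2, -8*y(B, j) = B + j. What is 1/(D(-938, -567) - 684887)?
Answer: -4/3587393 ≈ -1.1150e-6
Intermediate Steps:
y(B, j) = -B/8 - j/8 (y(B, j) = -(B + j)/8 = -B/8 - j/8)
I = 11
D(O, F) = (⅛ - F/4)*(11 + F + O) (D(O, F) = (-(F - 1*1)/8 - F/8)*((O + F) + 11) = (-(F - 1)/8 - F/8)*((F + O) + 11) = (-(-1 + F)/8 - F/8)*(11 + F + O) = ((⅛ - F/8) - F/8)*(11 + F + O) = (⅛ - F/4)*(11 + F + O))
1/(D(-938, -567) - 684887) = 1/(-(-1 + 2*(-567))*(11 - 567 - 938)/8 - 684887) = 1/(-⅛*(-1 - 1134)*(-1494) - 684887) = 1/(-⅛*(-1135)*(-1494) - 684887) = 1/(-847845/4 - 684887) = 1/(-3587393/4) = -4/3587393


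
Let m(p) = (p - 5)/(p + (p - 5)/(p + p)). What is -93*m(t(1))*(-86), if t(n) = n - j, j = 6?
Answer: 19995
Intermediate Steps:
t(n) = -6 + n (t(n) = n - 1*6 = n - 6 = -6 + n)
m(p) = (-5 + p)/(p + (-5 + p)/(2*p)) (m(p) = (-5 + p)/(p + (-5 + p)/((2*p))) = (-5 + p)/(p + (-5 + p)*(1/(2*p))) = (-5 + p)/(p + (-5 + p)/(2*p)))
-93*m(t(1))*(-86) = -186*(-6 + 1)*(-5 + (-6 + 1))/(-5 + (-6 + 1) + 2*(-6 + 1)²)*(-86) = -186*(-5)*(-5 - 5)/(-5 - 5 + 2*(-5)²)*(-86) = -186*(-5)*(-10)/(-5 - 5 + 2*25)*(-86) = -186*(-5)*(-10)/(-5 - 5 + 50)*(-86) = -186*(-5)*(-10)/40*(-86) = -93*5/2*(-86) = -465/2*(-86) = 19995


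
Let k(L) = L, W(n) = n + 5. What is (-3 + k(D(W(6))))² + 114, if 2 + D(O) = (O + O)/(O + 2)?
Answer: 21115/169 ≈ 124.94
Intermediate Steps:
W(n) = 5 + n
D(O) = -2 + 2*O/(2 + O) (D(O) = -2 + (O + O)/(O + 2) = -2 + (2*O)/(2 + O) = -2 + 2*O/(2 + O))
(-3 + k(D(W(6))))² + 114 = (-3 - 4/(2 + (5 + 6)))² + 114 = (-3 - 4/(2 + 11))² + 114 = (-3 - 4/13)² + 114 = (-43/13)² + 114 = 1849/169 + 114 = 21115/169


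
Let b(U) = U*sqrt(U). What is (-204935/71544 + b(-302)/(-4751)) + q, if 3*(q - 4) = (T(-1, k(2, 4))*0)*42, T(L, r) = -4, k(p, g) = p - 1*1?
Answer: 81241/71544 + 302*I*sqrt(302)/4751 ≈ 1.1355 + 1.1047*I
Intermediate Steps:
k(p, g) = -1 + p (k(p, g) = p - 1 = -1 + p)
b(U) = U**(3/2)
q = 4 (q = 4 + (-4*0*42)/3 = 4 + (0*42)/3 = 4 + (1/3)*0 = 4 + 0 = 4)
(-204935/71544 + b(-302)/(-4751)) + q = (-204935/71544 + (-302)**(3/2)/(-4751)) + 4 = (-204935*1/71544 - 302*I*sqrt(302)*(-1/4751)) + 4 = (-204935/71544 + 302*I*sqrt(302)/4751) + 4 = 81241/71544 + 302*I*sqrt(302)/4751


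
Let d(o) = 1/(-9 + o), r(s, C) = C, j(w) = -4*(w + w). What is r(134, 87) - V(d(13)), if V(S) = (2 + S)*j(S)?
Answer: 183/2 ≈ 91.500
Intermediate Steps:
j(w) = -8*w
V(S) = -8*S*(2 + S) (V(S) = (2 + S)*(-8*S) = -8*S*(2 + S))
r(134, 87) - V(d(13)) = 87 - (-8)*(2 + 1/(-9 + 13))/(-9 + 13) = 87 - (-8)*(2 + 1/4)/4 = 87 - (-8)*9/(4*4) = 87 - 1*(-9/2) = 87 + 9/2 = 183/2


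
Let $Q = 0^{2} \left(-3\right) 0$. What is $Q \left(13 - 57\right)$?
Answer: $0$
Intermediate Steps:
$Q = 0$ ($Q = 0 \left(-3\right) 0 = 0 \cdot 0 = 0$)
$Q \left(13 - 57\right) = 0 \left(13 - 57\right) = 0 \left(-44\right) = 0$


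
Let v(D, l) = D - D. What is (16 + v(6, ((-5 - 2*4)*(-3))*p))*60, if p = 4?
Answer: 960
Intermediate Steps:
v(D, l) = 0
(16 + v(6, ((-5 - 2*4)*(-3))*p))*60 = (16 + 0)*60 = 16*60 = 960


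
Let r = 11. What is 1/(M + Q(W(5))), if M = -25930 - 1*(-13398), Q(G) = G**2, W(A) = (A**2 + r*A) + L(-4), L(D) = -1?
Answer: -1/6291 ≈ -0.00015896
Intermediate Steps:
W(A) = -1 + A**2 + 11*A (W(A) = (A**2 + 11*A) - 1 = -1 + A**2 + 11*A)
M = -12532 (M = -25930 + 13398 = -12532)
1/(M + Q(W(5))) = 1/(-12532 + (-1 + 5**2 + 11*5)**2) = 1/(-12532 + (-1 + 25 + 55)**2) = 1/(-12532 + 79**2) = 1/(-12532 + 6241) = 1/(-6291) = -1/6291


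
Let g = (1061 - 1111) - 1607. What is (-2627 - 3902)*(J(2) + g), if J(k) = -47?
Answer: 11125416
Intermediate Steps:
g = -1657 (g = -50 - 1607 = -1657)
(-2627 - 3902)*(J(2) + g) = (-2627 - 3902)*(-47 - 1657) = -6529*(-1704) = 11125416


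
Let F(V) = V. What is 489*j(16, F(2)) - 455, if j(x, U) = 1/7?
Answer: -2696/7 ≈ -385.14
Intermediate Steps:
j(x, U) = 1/7
489*j(16, F(2)) - 455 = 489*(1/7) - 455 = 489/7 - 455 = -2696/7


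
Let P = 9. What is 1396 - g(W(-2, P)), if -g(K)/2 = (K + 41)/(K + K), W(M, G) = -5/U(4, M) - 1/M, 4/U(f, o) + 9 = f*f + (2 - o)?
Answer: 73877/53 ≈ 1393.9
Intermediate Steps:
U(f, o) = 4/(-7 + f² - o) (U(f, o) = 4/(-9 + (f*f + (2 - o))) = 4/(-9 + (f² + (2 - o))) = 4/(-9 + (2 + f² - o)) = 4/(-7 + f² - o))
W(M, G) = -45/4 - 1/M + 5*M/4 (W(M, G) = -(45/4 - 5*M/4) - 1/M = -5*(9/4 - M/4) - 1/M = (-45/4 + 5*M/4) - 1/M = -45/4 - 1/M + 5*M/4)
g(K) = -(41 + K)/K (g(K) = -2*(K + 41)/(K + K) = -2*(41 + K)/(2*K) = -2*(41 + K)*1/(2*K) = -(41 + K)/K)
1396 - g(W(-2, P)) = 1396 - (-41 - (-4 + 5*(-2)*(-9 - 2))/(4*(-2)))/((¼)*(-4 + 5*(-2)*(-9 - 2))/(-2)) = 1396 - (-41 - (-1)*(-4 + 5*(-2)*(-11))/(4*2))/((¼)*(-½)*(-4 + 5*(-2)*(-11))) = 1396 - (-41 - (-1)*(-4 + 110)/(4*2))/((¼)*(-½)*(-4 + 110)) = 1396 - (-41 - (-1)*106/(4*2))/((¼)*(-½)*106) = 1396 - (-41 - 1*(-53/4))/(-53/4) = 1396 - (-4)*(-41 + 53/4)/53 = 1396 - (-4)*(-111)/(53*4) = 1396 - 1*111/53 = 1396 - 111/53 = 73877/53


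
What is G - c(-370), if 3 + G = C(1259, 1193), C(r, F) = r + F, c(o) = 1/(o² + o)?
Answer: 334361969/136530 ≈ 2449.0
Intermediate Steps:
c(o) = 1/(o + o²)
C(r, F) = F + r
G = 2449 (G = -3 + (1193 + 1259) = -3 + 2452 = 2449)
G - c(-370) = 2449 - 1/((-370)*(1 - 370)) = 2449 - (-1)/(370*(-369)) = 2449 - (-1)*(-1)/(370*369) = 2449 - 1*1/136530 = 2449 - 1/136530 = 334361969/136530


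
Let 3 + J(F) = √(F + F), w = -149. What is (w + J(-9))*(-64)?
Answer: 9728 - 192*I*√2 ≈ 9728.0 - 271.53*I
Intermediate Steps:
J(F) = -3 + √2*√F (J(F) = -3 + √(F + F) = -3 + √(2*F) = -3 + √2*√F)
(w + J(-9))*(-64) = (-149 + (-3 + √2*√(-9)))*(-64) = (-149 + (-3 + √2*(3*I)))*(-64) = (-149 + (-3 + 3*I*√2))*(-64) = (-152 + 3*I*√2)*(-64) = 9728 - 192*I*√2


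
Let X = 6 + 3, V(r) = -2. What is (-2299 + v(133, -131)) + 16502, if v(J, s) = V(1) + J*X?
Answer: 15398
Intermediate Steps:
X = 9
v(J, s) = -2 + 9*J (v(J, s) = -2 + J*9 = -2 + 9*J)
(-2299 + v(133, -131)) + 16502 = (-2299 + (-2 + 9*133)) + 16502 = (-2299 + (-2 + 1197)) + 16502 = (-2299 + 1195) + 16502 = -1104 + 16502 = 15398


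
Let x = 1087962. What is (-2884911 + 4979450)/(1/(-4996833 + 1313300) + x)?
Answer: 7715303526287/4007543929745 ≈ 1.9252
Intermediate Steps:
(-2884911 + 4979450)/(1/(-4996833 + 1313300) + x) = (-2884911 + 4979450)/(1/(-4996833 + 1313300) + 1087962) = 2094539/(1/(-3683533) + 1087962) = 2094539/(-1/3683533 + 1087962) = 2094539/(4007543929745/3683533) = 2094539*(3683533/4007543929745) = 7715303526287/4007543929745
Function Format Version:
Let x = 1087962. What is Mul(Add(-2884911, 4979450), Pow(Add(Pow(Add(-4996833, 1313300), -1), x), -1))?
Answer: Rational(7715303526287, 4007543929745) ≈ 1.9252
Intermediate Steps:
Mul(Add(-2884911, 4979450), Pow(Add(Pow(Add(-4996833, 1313300), -1), x), -1)) = Mul(Add(-2884911, 4979450), Pow(Add(Pow(Add(-4996833, 1313300), -1), 1087962), -1)) = Mul(2094539, Pow(Add(Pow(-3683533, -1), 1087962), -1)) = Mul(2094539, Pow(Add(Rational(-1, 3683533), 1087962), -1)) = Mul(2094539, Pow(Rational(4007543929745, 3683533), -1)) = Mul(2094539, Rational(3683533, 4007543929745)) = Rational(7715303526287, 4007543929745)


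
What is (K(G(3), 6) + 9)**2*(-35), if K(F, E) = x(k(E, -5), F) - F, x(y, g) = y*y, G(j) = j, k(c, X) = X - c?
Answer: -564515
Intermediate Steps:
x(y, g) = y**2
K(F, E) = (-5 - E)**2 - F
(K(G(3), 6) + 9)**2*(-35) = (((5 + 6)**2 - 1*3) + 9)**2*(-35) = ((11**2 - 3) + 9)**2*(-35) = ((121 - 3) + 9)**2*(-35) = (118 + 9)**2*(-35) = 127**2*(-35) = 16129*(-35) = -564515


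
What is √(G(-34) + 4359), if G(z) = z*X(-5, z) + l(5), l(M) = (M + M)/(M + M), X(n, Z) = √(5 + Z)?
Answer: √(4360 - 34*I*√29) ≈ 66.045 - 1.386*I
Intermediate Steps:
l(M) = 1 (l(M) = (2*M)/((2*M)) = (2*M)*(1/(2*M)) = 1)
G(z) = 1 + z*√(5 + z) (G(z) = z*√(5 + z) + 1 = 1 + z*√(5 + z))
√(G(-34) + 4359) = √((1 - 34*√(5 - 34)) + 4359) = √((1 - 34*I*√29) + 4359) = √(4360 - 34*I*√29)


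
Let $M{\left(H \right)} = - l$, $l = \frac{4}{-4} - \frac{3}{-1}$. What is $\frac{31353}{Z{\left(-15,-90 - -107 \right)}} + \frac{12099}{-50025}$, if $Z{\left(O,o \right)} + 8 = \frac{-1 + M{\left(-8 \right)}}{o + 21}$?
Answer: $- \frac{19868066581}{5119225} \approx -3881.1$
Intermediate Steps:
$l = 2$ ($l = 4 \left(- \frac{1}{4}\right) - -3 = -1 + 3 = 2$)
$M{\left(H \right)} = -2$ ($M{\left(H \right)} = \left(-1\right) 2 = -2$)
$Z{\left(O,o \right)} = -8 - \frac{3}{21 + o}$ ($Z{\left(O,o \right)} = -8 + \frac{-1 - 2}{o + 21} = -8 - \frac{3}{21 + o}$)
$\frac{31353}{Z{\left(-15,-90 - -107 \right)}} + \frac{12099}{-50025} = \frac{31353}{\frac{1}{21 - -17} \left(-171 - 8 \left(-90 - -107\right)\right)} + \frac{12099}{-50025} = \frac{31353}{\frac{1}{21 + \left(-90 + 107\right)} \left(-171 - 8 \left(-90 + 107\right)\right)} + 12099 \left(- \frac{1}{50025}\right) = \frac{31353}{\frac{1}{21 + 17} \left(-171 - 136\right)} - \frac{4033}{16675} = \frac{31353}{\frac{1}{38} \left(-171 - 136\right)} - \frac{4033}{16675} = \frac{31353}{\frac{1}{38} \left(-307\right)} - \frac{4033}{16675} = \frac{31353}{- \frac{307}{38}} - \frac{4033}{16675} = 31353 \left(- \frac{38}{307}\right) - \frac{4033}{16675} = - \frac{1191414}{307} - \frac{4033}{16675} = - \frac{19868066581}{5119225}$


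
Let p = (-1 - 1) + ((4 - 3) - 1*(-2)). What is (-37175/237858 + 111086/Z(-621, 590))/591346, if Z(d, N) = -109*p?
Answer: -3775249409/2190220725516 ≈ -0.0017237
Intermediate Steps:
p = 1 (p = -2 + (1 + 2) = -2 + 3 = 1)
Z(d, N) = -109 (Z(d, N) = -109*1 = -109)
(-37175/237858 + 111086/Z(-621, 590))/591346 = (-37175/237858 + 111086/(-109))/591346 = (-37175*1/237858 + 111086*(-1/109))*(1/591346) = (-37175/237858 - 111086/109)*(1/591346) = -26426745863/25926522*1/591346 = -3775249409/2190220725516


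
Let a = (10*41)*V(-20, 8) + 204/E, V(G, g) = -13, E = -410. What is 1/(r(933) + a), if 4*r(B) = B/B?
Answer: -820/4370803 ≈ -0.00018761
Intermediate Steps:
r(B) = 1/4 (r(B) = (B/B)/4 = (1/4)*1 = 1/4)
a = -1092752/205 (a = (10*41)*(-13) + 204/(-410) = 410*(-13) + 204*(-1/410) = -5330 - 102/205 = -1092752/205 ≈ -5330.5)
1/(r(933) + a) = 1/(1/4 - 1092752/205) = 1/(-4370803/820) = -820/4370803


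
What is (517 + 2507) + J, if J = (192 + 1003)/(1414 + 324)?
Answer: 5256907/1738 ≈ 3024.7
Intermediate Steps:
J = 1195/1738 ≈ 0.68757
(517 + 2507) + J = (517 + 2507) + 1195/1738 = 3024 + 1195/1738 = 5256907/1738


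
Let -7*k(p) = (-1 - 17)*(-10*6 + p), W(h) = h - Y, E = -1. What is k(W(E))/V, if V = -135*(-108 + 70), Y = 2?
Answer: -3/95 ≈ -0.031579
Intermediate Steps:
W(h) = -2 + h (W(h) = h - 1*2 = h - 2 = -2 + h)
k(p) = -1080/7 + 18*p/7 (k(p) = -(-1 - 17)*(-10*6 + p)/7 = -(-18)*(-60 + p)/7 = -(1080 - 18*p)/7 = -1080/7 + 18*p/7)
V = 5130 (V = -135*(-38) = 5130)
k(W(E))/V = (-1080/7 + 18*(-2 - 1)/7)/5130 = (-1080/7 + (18/7)*(-3))*(1/5130) = (-1080/7 - 54/7)*(1/5130) = -162*1/5130 = -3/95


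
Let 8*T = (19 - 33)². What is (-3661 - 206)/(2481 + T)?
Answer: -7734/5011 ≈ -1.5434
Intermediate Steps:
T = 49/2 (T = (19 - 33)²/8 = (⅛)*(-14)² = (⅛)*196 = 49/2 ≈ 24.500)
(-3661 - 206)/(2481 + T) = (-3661 - 206)/(2481 + 49/2) = -3867/5011/2 = -3867*2/5011 = -7734/5011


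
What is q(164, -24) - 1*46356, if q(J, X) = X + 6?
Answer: -46374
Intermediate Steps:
q(J, X) = 6 + X
q(164, -24) - 1*46356 = (6 - 24) - 1*46356 = -18 - 46356 = -46374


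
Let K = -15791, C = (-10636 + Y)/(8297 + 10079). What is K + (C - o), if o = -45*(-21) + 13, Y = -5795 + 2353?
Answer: -153896851/9188 ≈ -16750.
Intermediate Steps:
Y = -3442
C = -7039/9188 (C = (-10636 - 3442)/(8297 + 10079) = -14078/18376 = -14078*1/18376 = -7039/9188 ≈ -0.76611)
o = 958 (o = 945 + 13 = 958)
K + (C - o) = -15791 + (-7039/9188 - 1*958) = -15791 + (-7039/9188 - 958) = -15791 - 8809143/9188 = -153896851/9188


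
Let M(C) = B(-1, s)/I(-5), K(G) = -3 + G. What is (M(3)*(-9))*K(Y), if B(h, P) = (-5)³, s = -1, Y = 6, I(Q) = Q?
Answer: -675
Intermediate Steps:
B(h, P) = -125
M(C) = 25 (M(C) = -125/(-5) = -125*(-⅕) = 25)
(M(3)*(-9))*K(Y) = (25*(-9))*(-3 + 6) = -225*3 = -675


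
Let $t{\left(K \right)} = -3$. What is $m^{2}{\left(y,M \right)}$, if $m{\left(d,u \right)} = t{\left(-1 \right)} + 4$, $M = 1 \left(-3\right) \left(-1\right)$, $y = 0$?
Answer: $1$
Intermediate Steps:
$M = 3$ ($M = \left(-3\right) \left(-1\right) = 3$)
$m{\left(d,u \right)} = 1$ ($m{\left(d,u \right)} = -3 + 4 = 1$)
$m^{2}{\left(y,M \right)} = 1^{2} = 1$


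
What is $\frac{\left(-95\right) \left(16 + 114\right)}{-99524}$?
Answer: $\frac{6175}{49762} \approx 0.12409$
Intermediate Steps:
$\frac{\left(-95\right) \left(16 + 114\right)}{-99524} = \left(-95\right) 130 \left(- \frac{1}{99524}\right) = \left(-12350\right) \left(- \frac{1}{99524}\right) = \frac{6175}{49762}$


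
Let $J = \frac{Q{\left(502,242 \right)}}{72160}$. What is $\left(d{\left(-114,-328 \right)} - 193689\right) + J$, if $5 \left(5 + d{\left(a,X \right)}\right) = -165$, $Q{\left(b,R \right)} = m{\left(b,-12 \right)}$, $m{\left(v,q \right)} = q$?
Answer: $- \frac{3494835083}{18040} \approx -1.9373 \cdot 10^{5}$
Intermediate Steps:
$Q{\left(b,R \right)} = -12$
$J = - \frac{3}{18040}$ ($J = - \frac{12}{72160} = \left(-12\right) \frac{1}{72160} = - \frac{3}{18040} \approx -0.0001663$)
$d{\left(a,X \right)} = -38$ ($d{\left(a,X \right)} = -5 + \frac{1}{5} \left(-165\right) = -5 - 33 = -38$)
$\left(d{\left(-114,-328 \right)} - 193689\right) + J = \left(-38 - 193689\right) - \frac{3}{18040} = -193727 - \frac{3}{18040} = - \frac{3494835083}{18040}$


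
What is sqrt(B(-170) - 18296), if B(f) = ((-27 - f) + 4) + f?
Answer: I*sqrt(18319) ≈ 135.35*I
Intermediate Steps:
B(f) = -23 (B(f) = (-23 - f) + f = -23)
sqrt(B(-170) - 18296) = sqrt(-23 - 18296) = sqrt(-18319) = I*sqrt(18319)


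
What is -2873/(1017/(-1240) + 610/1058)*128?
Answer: 241225354240/159793 ≈ 1.5096e+6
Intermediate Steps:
-2873/(1017/(-1240) + 610/1058)*128 = -2873/(1017*(-1/1240) + 610*(1/1058))*128 = -2873/(-1017/1240 + 305/529)*128 = -2873/(-159793/655960)*128 = -2873*(-655960/159793)*128 = (1884573080/159793)*128 = 241225354240/159793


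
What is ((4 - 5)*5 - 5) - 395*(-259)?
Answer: 102295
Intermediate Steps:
((4 - 5)*5 - 5) - 395*(-259) = (-1*5 - 5) + 102305 = (-5 - 5) + 102305 = -10 + 102305 = 102295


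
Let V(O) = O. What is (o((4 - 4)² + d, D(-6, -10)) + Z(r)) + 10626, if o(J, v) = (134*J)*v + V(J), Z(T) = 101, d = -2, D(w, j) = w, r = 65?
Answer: 12333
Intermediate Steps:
o(J, v) = J + 134*J*v (o(J, v) = (134*J)*v + J = 134*J*v + J = J + 134*J*v)
(o((4 - 4)² + d, D(-6, -10)) + Z(r)) + 10626 = (((4 - 4)² - 2)*(1 + 134*(-6)) + 101) + 10626 = ((0² - 2)*(1 - 804) + 101) + 10626 = ((0 - 2)*(-803) + 101) + 10626 = (-2*(-803) + 101) + 10626 = (1606 + 101) + 10626 = 1707 + 10626 = 12333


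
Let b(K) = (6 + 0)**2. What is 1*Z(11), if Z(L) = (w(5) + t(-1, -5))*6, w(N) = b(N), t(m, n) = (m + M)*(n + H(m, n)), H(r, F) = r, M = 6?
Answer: 36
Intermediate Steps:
b(K) = 36 (b(K) = 6**2 = 36)
t(m, n) = (6 + m)*(m + n) (t(m, n) = (m + 6)*(n + m) = (6 + m)*(m + n))
w(N) = 36
Z(L) = 36 (Z(L) = (36 + ((-1)**2 + 6*(-1) + 6*(-5) - 1*(-5)))*6 = (36 + (1 - 6 - 30 + 5))*6 = (36 - 30)*6 = 6*6 = 36)
1*Z(11) = 1*36 = 36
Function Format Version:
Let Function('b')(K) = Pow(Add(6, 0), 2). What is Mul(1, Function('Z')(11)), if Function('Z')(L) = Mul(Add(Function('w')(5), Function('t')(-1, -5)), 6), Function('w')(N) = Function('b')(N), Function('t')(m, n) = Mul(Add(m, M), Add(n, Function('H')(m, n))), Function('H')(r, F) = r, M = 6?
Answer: 36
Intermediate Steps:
Function('b')(K) = 36 (Function('b')(K) = Pow(6, 2) = 36)
Function('t')(m, n) = Mul(Add(6, m), Add(m, n)) (Function('t')(m, n) = Mul(Add(m, 6), Add(n, m)) = Mul(Add(6, m), Add(m, n)))
Function('w')(N) = 36
Function('Z')(L) = 36 (Function('Z')(L) = Mul(Add(36, Add(Pow(-1, 2), Mul(6, -1), Mul(6, -5), Mul(-1, -5))), 6) = Mul(Add(36, Add(1, -6, -30, 5)), 6) = Mul(Add(36, -30), 6) = Mul(6, 6) = 36)
Mul(1, Function('Z')(11)) = Mul(1, 36) = 36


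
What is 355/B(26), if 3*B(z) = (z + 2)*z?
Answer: 1065/728 ≈ 1.4629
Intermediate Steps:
B(z) = z*(2 + z)/3 (B(z) = ((z + 2)*z)/3 = ((2 + z)*z)/3 = (z*(2 + z))/3 = z*(2 + z)/3)
355/B(26) = 355/(((⅓)*26*(2 + 26))) = 355/(((⅓)*26*28)) = 355/(728/3) = 355*(3/728) = 1065/728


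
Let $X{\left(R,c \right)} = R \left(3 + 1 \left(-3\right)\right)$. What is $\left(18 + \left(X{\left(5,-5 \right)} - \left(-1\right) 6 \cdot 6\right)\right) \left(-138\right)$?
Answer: $-7452$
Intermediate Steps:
$X{\left(R,c \right)} = 0$ ($X{\left(R,c \right)} = R \left(3 - 3\right) = R 0 = 0$)
$\left(18 + \left(X{\left(5,-5 \right)} - \left(-1\right) 6 \cdot 6\right)\right) \left(-138\right) = \left(18 + \left(0 - \left(-1\right) 6 \cdot 6\right)\right) \left(-138\right) = \left(18 + \left(0 - \left(-6\right) 6\right)\right) \left(-138\right) = \left(18 + \left(0 - -36\right)\right) \left(-138\right) = \left(18 + \left(0 + 36\right)\right) \left(-138\right) = \left(18 + 36\right) \left(-138\right) = 54 \left(-138\right) = -7452$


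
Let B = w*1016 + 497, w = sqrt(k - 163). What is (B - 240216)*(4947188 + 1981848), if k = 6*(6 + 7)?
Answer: -1661021580884 + 7039900576*I*sqrt(85) ≈ -1.661e+12 + 6.4905e+10*I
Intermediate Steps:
k = 78 (k = 6*13 = 78)
w = I*sqrt(85) (w = sqrt(78 - 163) = sqrt(-85) = I*sqrt(85) ≈ 9.2195*I)
B = 497 + 1016*I*sqrt(85) (B = (I*sqrt(85))*1016 + 497 = 1016*I*sqrt(85) + 497 = 497 + 1016*I*sqrt(85) ≈ 497.0 + 9367.1*I)
(B - 240216)*(4947188 + 1981848) = ((497 + 1016*I*sqrt(85)) - 240216)*(4947188 + 1981848) = (-239719 + 1016*I*sqrt(85))*6929036 = -1661021580884 + 7039900576*I*sqrt(85)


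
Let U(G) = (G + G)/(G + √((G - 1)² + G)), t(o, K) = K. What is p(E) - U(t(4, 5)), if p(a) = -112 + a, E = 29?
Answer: -191/2 + 5*√21/2 ≈ -84.044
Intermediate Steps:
U(G) = 2*G/(G + √(G + (-1 + G)²)) (U(G) = (2*G)/(G + √((-1 + G)² + G)) = (2*G)/(G + √(G + (-1 + G)²)) = 2*G/(G + √(G + (-1 + G)²)))
p(E) - U(t(4, 5)) = (-112 + 29) - 2*5/(5 + √(5 + (-1 + 5)²)) = -83 - 2*5/(5 + √(5 + 4²)) = -83 - 2*5/(5 + √(5 + 16)) = -83 - 2*5/(5 + √21) = -83 - 10/(5 + √21)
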